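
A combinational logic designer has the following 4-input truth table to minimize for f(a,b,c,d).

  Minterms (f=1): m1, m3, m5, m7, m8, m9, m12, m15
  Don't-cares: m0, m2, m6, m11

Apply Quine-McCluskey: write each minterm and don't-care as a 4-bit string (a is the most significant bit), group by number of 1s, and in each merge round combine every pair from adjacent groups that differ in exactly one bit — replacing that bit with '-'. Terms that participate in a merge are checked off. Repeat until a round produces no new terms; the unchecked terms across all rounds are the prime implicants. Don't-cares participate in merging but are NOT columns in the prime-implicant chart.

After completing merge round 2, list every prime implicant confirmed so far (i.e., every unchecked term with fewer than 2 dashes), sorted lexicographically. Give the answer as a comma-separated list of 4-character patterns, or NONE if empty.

1-00

size-2^0 implicants → 0000(✓)  0001(✓)  0010(✓)  0011(✓)  0101(✓)  0110(✓)  0111(✓)  1000(✓)  1001(✓)  1011(✓)  1100(✓)  1111(✓)
size-2^1 implicants → -000(✓)  -001(✓)  -011(✓)  -111(✓)  0-01(✓)  0-10(✓)  0-11(✓)  00-0(✓)  00-1(✓)  000-(✓)  001-(✓)  01-1(✓)  011-(✓)  1-00  1-11(✓)  10-1(✓)  100-(✓)
size-2^2 implicants → --11  -0-1  -00-  0--1  0-1-  00--
Unchecked terms (primes): --11, -0-1, -00-, 0--1, 0-1-, 00--, 1-00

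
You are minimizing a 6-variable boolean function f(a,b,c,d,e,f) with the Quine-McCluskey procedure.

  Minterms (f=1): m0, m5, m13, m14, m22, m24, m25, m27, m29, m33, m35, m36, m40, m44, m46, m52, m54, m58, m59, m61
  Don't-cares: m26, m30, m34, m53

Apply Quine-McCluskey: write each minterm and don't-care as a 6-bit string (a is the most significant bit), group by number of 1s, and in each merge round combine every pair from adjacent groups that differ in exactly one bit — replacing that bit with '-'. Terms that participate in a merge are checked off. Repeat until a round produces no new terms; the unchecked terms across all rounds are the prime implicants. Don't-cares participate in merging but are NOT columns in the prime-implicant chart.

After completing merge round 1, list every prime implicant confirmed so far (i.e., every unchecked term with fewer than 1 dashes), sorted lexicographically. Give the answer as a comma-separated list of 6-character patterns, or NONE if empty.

size-2^0 implicants → 000000  000101(✓)  001101(✓)  001110(✓)  010110(✓)  011000(✓)  011001(✓)  011010(✓)  011011(✓)  011101(✓)  011110(✓)  100001(✓)  100010(✓)  100011(✓)  100100(✓)  101000(✓)  101100(✓)  101110(✓)  110100(✓)  110101(✓)  110110(✓)  111010(✓)  111011(✓)  111101(✓)
size-2^1 implicants → -01110  -10110  -11010(✓)  -11011(✓)  -11101  0-1101  0-1110  00-101  01-110  011-01  011-10  0110-0(✓)  0110-1(✓)  01100-(✓)  01101-(✓)  1-0100  10-100  1000-1  10001-  101-00  1011-0  11-101  1101-0  11010-  11101-(✓)
size-2^2 implicants → -1101-  0110--
Unchecked terms (primes): -01110, -10110, -1101-, -11101, 0-1101, 0-1110, 00-101, 000000, 01-110, 011-01, 011-10, 0110--, 1-0100, 10-100, 1000-1, 10001-, 101-00, 1011-0, 11-101, 1101-0, 11010-

000000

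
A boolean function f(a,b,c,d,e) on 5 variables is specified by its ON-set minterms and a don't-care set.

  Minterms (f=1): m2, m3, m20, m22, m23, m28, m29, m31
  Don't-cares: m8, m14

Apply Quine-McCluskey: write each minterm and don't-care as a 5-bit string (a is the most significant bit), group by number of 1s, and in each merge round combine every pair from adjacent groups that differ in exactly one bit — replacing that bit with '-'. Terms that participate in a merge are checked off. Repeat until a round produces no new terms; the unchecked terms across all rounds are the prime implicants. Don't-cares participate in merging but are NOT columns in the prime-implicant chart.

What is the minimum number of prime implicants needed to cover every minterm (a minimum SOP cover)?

4

[col 0] 00010*, 00011*, 01000, 01110, 10100*, 10110*, 10111*, 11100*, 11101*, 11111*
[col 1] 0001-, 1-100, 1-111, 101-0, 1011-, 111-1, 1110-
Prime implicants: 0001-, 01000, 01110, 1-100, 1-111, 101-0, 1011-, 111-1, 1110-
PI chart (minterm → PIs covering it):
  2 | 0001-  (sole → essential)
  3 | 0001-  (sole → essential)
  20 | 1-100,101-0
  22 | 101-0,1011-
  23 | 1-111,1011-
  28 | 1-100,1110-
  29 | 111-1,1110-
  31 | 1-111,111-1
Essential prime implicants: 0001-
Petrick residual → 1-100, 1011-, 111-1
Minimum SOP uses 4 PIs: a'b'c'd + acd'e' + ab'cd + abce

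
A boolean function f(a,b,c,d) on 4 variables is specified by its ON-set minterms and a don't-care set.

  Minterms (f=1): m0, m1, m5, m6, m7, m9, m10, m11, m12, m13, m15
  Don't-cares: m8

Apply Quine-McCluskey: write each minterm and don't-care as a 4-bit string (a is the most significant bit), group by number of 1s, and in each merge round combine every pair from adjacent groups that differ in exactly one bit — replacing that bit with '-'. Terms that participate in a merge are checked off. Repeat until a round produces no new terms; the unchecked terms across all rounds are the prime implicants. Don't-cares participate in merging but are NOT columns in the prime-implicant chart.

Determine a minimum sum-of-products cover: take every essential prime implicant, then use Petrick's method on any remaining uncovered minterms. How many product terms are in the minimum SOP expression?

5

[col 0] 0000*, 0001*, 0101*, 0110*, 0111*, 1000*, 1001*, 1010*, 1011*, 1100*, 1101*, 1111*
[col 1] -000*, -001*, -101*, -111*, 0-01*, 000-*, 01-1*, 011-, 1-00*, 1-01*, 1-11*, 10-0*, 10-1*, 100-*, 101-*, 11-1*, 110-*
[col 2] --01, -00-, -1-1, 1--1, 1-0-, 10--
Prime implicants: --01, -00-, -1-1, 011-, 1--1, 1-0-, 10--
PI chart (minterm → PIs covering it):
  0 | -00-  (sole → essential)
  1 | --01,-00-
  5 | --01,-1-1
  6 | 011-  (sole → essential)
  7 | -1-1,011-
  9 | --01,-00-,1--1,1-0-,10--
  10 | 10--  (sole → essential)
  11 | 1--1,10--
  12 | 1-0-  (sole → essential)
  13 | --01,-1-1,1--1,1-0-
  15 | -1-1,1--1
Essential prime implicants: -00-, 011-, 1-0-, 10--
Petrick residual → -1-1
Minimum SOP uses 5 PIs: b'c' + bd + a'bc + ac' + ab'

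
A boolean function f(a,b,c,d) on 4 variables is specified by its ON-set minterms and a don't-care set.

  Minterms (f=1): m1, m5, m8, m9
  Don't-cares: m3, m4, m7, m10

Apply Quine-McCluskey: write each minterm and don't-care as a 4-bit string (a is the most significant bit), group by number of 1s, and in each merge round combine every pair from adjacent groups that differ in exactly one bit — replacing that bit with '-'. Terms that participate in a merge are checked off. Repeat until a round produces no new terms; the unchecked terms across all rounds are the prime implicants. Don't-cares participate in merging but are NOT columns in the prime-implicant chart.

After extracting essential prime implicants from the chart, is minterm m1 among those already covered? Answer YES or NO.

NO

Round 0: 0001✓ 0011✓ 0100✓ 0101✓ 0111✓ 1000✓ 1001✓ 1010✓
Round 1: -001 0-01✓ 0-11✓ 00-1✓ 01-1✓ 010- 10-0 100-
Round 2: 0--1
PIs = {-001, 0--1, 010-, 10-0, 100-}
Coverage chart:
  m1: -001,0--1
  m5: 0--1,010-
  m8: 10-0,100-
  m9: -001,100-
(no essential prime implicants)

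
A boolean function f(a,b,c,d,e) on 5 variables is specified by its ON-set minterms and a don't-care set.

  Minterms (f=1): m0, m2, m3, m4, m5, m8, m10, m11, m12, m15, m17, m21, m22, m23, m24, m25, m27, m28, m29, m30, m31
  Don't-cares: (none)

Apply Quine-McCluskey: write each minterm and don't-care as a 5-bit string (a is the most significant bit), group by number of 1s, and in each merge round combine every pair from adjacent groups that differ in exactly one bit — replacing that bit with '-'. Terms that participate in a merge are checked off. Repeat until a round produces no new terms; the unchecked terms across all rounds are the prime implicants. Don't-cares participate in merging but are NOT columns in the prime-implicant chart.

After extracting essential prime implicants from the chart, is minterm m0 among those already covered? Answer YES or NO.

NO

size-2^0 implicants → 00000(✓)  00010(✓)  00011(✓)  00100(✓)  00101(✓)  01000(✓)  01010(✓)  01011(✓)  01100(✓)  01111(✓)  10001(✓)  10101(✓)  10110(✓)  10111(✓)  11000(✓)  11001(✓)  11011(✓)  11100(✓)  11101(✓)  11110(✓)  11111(✓)
size-2^1 implicants → -0101  -1000(✓)  -1011(✓)  -1100(✓)  -1111(✓)  0-000(✓)  0-010(✓)  0-011(✓)  0-100(✓)  00-00(✓)  000-0(✓)  0001-(✓)  0010-  01-00(✓)  01-11(✓)  010-0(✓)  0101-(✓)  1-001(✓)  1-101(✓)  1-110(✓)  1-111(✓)  10-01(✓)  101-1(✓)  1011-(✓)  11-00(✓)  11-01(✓)  11-11(✓)  110-1(✓)  1100-(✓)  111-0(✓)  111-1(✓)  1110-(✓)  1111-(✓)
size-2^2 implicants → -1-00  -1-11  0--00  0-0-0  0-01-  1--01  1-1-1  1-11-  11--1  11-0-  111--
Unchecked terms (primes): -0101, -1-00, -1-11, 0--00, 0-0-0, 0-01-, 0010-, 1--01, 1-1-1, 1-11-, 11--1, 11-0-, 111--
Minterm coverage:
  m0 ⊆ 0--00,0-0-0
  m2 ⊆ 0-0-0,0-01-
  m3 ⊆ 0-01- [E]
  m4 ⊆ 0--00,0010-
  m5 ⊆ -0101,0010-
  m8 ⊆ -1-00,0--00,0-0-0
  m10 ⊆ 0-0-0,0-01-
  m11 ⊆ -1-11,0-01-
  m12 ⊆ -1-00,0--00
  m15 ⊆ -1-11 [E]
  m17 ⊆ 1--01 [E]
  m21 ⊆ -0101,1--01,1-1-1
  m22 ⊆ 1-11- [E]
  m23 ⊆ 1-1-1,1-11-
  m24 ⊆ -1-00,11-0-
  m25 ⊆ 1--01,11--1,11-0-
  m27 ⊆ -1-11,11--1
  m28 ⊆ -1-00,11-0-,111--
  m29 ⊆ 1--01,1-1-1,11--1,11-0-,111--
  m30 ⊆ 1-11-,111--
  m31 ⊆ -1-11,1-1-1,1-11-,11--1,111--
E = {-1-11, 0-01-, 1--01, 1-11-}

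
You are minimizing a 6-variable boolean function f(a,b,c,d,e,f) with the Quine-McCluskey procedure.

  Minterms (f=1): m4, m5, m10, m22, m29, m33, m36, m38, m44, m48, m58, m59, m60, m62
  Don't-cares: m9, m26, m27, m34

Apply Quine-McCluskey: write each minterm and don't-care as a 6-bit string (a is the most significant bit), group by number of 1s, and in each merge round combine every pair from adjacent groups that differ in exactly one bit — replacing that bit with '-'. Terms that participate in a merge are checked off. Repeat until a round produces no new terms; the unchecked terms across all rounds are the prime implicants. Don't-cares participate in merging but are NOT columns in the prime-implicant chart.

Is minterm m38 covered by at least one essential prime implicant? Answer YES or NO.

[col 0] 000100*, 000101*, 001001, 001010*, 010110, 011010*, 011011*, 011101, 100001, 100010*, 100100*, 100110*, 101100*, 110000, 111010*, 111011*, 111100*, 111110*
[col 1] -00100, -11010*, -11011*, 0-1010, 00010-, 01101-*, 1-1100, 10-100, 100-10, 1001-0, 111-10, 11101-*, 1111-0
[col 2] -1101-
Prime implicants: -00100, -1101-, 0-1010, 00010-, 001001, 010110, 011101, 1-1100, 10-100, 100-10, 100001, 1001-0, 110000, 111-10, 1111-0
PI chart (minterm → PIs covering it):
  4 | -00100,00010-
  5 | 00010-  (sole → essential)
  10 | 0-1010  (sole → essential)
  22 | 010110  (sole → essential)
  29 | 011101  (sole → essential)
  33 | 100001  (sole → essential)
  36 | -00100,10-100,1001-0
  38 | 100-10,1001-0
  44 | 1-1100,10-100
  48 | 110000  (sole → essential)
  58 | -1101-,111-10
  59 | -1101-  (sole → essential)
  60 | 1-1100,1111-0
  62 | 111-10,1111-0
Essential prime implicants: -1101-, 0-1010, 00010-, 010110, 011101, 100001, 110000

NO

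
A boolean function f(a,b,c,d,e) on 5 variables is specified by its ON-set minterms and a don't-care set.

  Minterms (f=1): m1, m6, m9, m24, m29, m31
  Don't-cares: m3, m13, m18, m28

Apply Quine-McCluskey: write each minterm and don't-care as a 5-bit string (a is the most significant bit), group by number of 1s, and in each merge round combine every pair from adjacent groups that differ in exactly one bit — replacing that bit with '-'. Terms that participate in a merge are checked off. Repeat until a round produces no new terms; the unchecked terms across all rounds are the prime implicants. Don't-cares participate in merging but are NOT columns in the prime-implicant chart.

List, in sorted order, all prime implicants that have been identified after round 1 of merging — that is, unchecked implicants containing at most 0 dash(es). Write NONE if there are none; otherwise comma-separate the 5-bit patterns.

[col 0] 00001*, 00011*, 00110, 01001*, 01101*, 10010, 11000*, 11100*, 11101*, 11111*
[col 1] -1101, 0-001, 000-1, 01-01, 11-00, 111-1, 1110-
Prime implicants: -1101, 0-001, 000-1, 00110, 01-01, 10010, 11-00, 111-1, 1110-

00110, 10010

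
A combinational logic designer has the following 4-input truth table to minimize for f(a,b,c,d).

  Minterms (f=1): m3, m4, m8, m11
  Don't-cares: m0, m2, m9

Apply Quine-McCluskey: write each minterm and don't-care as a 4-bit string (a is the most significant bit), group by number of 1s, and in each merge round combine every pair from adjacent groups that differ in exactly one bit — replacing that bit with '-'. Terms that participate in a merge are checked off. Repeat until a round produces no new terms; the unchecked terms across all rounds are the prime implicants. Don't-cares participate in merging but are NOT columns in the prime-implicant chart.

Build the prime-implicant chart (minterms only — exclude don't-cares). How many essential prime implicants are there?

1

Round 0: 0000✓ 0010✓ 0011✓ 0100✓ 1000✓ 1001✓ 1011✓
Round 1: -000 -011 0-00 00-0 001- 10-1 100-
PIs = {-000, -011, 0-00, 00-0, 001-, 10-1, 100-}
Coverage chart:
  m3: -011,001-
  m4: 0-00 ←essential
  m8: -000,100-
  m11: -011,10-1
Essential: 0-00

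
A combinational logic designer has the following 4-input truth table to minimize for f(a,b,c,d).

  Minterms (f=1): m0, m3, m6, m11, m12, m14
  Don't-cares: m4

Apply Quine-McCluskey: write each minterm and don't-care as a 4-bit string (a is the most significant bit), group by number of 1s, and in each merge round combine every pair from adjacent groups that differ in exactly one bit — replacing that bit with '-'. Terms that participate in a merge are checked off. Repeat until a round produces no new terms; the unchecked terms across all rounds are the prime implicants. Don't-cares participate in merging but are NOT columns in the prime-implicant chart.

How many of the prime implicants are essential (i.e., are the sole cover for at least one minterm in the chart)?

Round 0: 0000✓ 0011✓ 0100✓ 0110✓ 1011✓ 1100✓ 1110✓
Round 1: -011 -100✓ -110✓ 0-00 01-0✓ 11-0✓
Round 2: -1-0
PIs = {-011, -1-0, 0-00}
Coverage chart:
  m0: 0-00 ←essential
  m3: -011 ←essential
  m6: -1-0 ←essential
  m11: -011 ←essential
  m12: -1-0 ←essential
  m14: -1-0 ←essential
Essential: -011, -1-0, 0-00

3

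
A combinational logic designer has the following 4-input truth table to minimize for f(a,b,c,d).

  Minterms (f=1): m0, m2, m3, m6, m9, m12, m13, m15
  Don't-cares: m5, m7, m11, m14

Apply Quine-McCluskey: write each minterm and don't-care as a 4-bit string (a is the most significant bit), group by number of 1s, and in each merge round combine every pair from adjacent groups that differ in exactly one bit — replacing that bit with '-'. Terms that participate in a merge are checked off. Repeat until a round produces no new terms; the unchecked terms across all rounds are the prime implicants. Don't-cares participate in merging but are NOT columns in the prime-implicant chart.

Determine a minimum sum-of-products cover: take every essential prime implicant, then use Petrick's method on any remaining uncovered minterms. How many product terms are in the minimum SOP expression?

4

size-2^0 implicants → 0000(✓)  0010(✓)  0011(✓)  0101(✓)  0110(✓)  0111(✓)  1001(✓)  1011(✓)  1100(✓)  1101(✓)  1110(✓)  1111(✓)
size-2^1 implicants → -011(✓)  -101(✓)  -110(✓)  -111(✓)  0-10(✓)  0-11(✓)  00-0  001-(✓)  01-1(✓)  011-(✓)  1-01(✓)  1-11(✓)  10-1(✓)  11-0(✓)  11-1(✓)  110-(✓)  111-(✓)
size-2^2 implicants → --11  -1-1  -11-  0-1-  1--1  11--
Unchecked terms (primes): --11, -1-1, -11-, 0-1-, 00-0, 1--1, 11--
Minterm coverage:
  m0 ⊆ 00-0 [E]
  m2 ⊆ 0-1-,00-0
  m3 ⊆ --11,0-1-
  m6 ⊆ -11-,0-1-
  m9 ⊆ 1--1 [E]
  m12 ⊆ 11-- [E]
  m13 ⊆ -1-1,1--1,11--
  m15 ⊆ --11,-1-1,-11-,1--1,11--
E = {00-0, 1--1, 11--}
Petrick residual → 0-1-
Cover = a'c + a'b'd' + ad + ab  |cover|=4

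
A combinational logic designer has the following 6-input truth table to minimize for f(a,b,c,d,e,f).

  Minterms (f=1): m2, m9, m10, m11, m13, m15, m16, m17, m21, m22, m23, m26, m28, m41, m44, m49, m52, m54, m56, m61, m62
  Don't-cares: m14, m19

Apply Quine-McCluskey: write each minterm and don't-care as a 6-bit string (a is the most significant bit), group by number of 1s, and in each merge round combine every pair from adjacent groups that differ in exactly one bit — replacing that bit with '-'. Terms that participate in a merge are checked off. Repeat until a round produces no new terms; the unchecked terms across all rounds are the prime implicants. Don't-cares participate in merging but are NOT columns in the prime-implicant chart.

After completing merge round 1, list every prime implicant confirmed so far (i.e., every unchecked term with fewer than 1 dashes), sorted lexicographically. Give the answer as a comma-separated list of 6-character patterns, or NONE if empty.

[col 0] 000010*, 001001*, 001010*, 001011*, 001101*, 001110*, 001111*, 010000*, 010001*, 010011*, 010101*, 010110*, 010111*, 011010*, 011100, 101001*, 101100, 110001*, 110100*, 110110*, 111000, 111101, 111110*
[col 1] -01001, -10001, -10110, 0-1010, 00-010, 001-01*, 001-10*, 001-11*, 0010-1*, 00101-*, 0011-1*, 00111-*, 010-01*, 010-11*, 0100-1*, 01000-, 0101-1*, 01011-, 11-110, 1101-0
[col 2] 001--1, 001-1-, 010--1
Prime implicants: -01001, -10001, -10110, 0-1010, 00-010, 001--1, 001-1-, 010--1, 01000-, 01011-, 011100, 101100, 11-110, 1101-0, 111000, 111101

011100, 101100, 111000, 111101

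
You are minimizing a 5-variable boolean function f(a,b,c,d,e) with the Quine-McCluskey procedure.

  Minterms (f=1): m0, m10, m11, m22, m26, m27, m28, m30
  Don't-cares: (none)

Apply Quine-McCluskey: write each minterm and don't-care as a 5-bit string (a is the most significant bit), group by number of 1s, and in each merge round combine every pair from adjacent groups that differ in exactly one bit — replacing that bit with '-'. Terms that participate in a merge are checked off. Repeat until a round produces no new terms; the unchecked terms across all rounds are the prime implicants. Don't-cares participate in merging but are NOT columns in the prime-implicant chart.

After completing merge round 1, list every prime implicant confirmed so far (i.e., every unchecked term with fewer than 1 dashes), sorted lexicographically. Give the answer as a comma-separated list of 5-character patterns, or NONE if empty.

00000

size-2^0 implicants → 00000  01010(✓)  01011(✓)  10110(✓)  11010(✓)  11011(✓)  11100(✓)  11110(✓)
size-2^1 implicants → -1010(✓)  -1011(✓)  0101-(✓)  1-110  11-10  1101-(✓)  111-0
size-2^2 implicants → -101-
Unchecked terms (primes): -101-, 00000, 1-110, 11-10, 111-0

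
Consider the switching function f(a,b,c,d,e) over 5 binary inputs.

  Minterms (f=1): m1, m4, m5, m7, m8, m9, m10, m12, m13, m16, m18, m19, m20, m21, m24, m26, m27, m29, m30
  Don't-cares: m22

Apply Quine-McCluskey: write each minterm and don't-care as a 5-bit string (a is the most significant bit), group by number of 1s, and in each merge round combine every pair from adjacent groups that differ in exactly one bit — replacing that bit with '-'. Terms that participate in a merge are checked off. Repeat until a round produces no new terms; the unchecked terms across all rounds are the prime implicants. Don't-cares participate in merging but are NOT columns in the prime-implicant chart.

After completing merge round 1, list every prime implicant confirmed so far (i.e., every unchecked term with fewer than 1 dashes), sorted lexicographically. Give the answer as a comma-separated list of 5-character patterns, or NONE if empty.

[col 0] 00001*, 00100*, 00101*, 00111*, 01000*, 01001*, 01010*, 01100*, 01101*, 10000*, 10010*, 10011*, 10100*, 10101*, 10110*, 11000*, 11010*, 11011*, 11101*, 11110*
[col 1] -0100*, -0101*, -1000*, -1010*, -1101*, 0-001*, 0-100*, 0-101*, 00-01*, 001-1, 0010-*, 01-00*, 01-01*, 010-0*, 0100-*, 0110-*, 1-000*, 1-010*, 1-011*, 1-101*, 1-110*, 10-00*, 10-10*, 100-0*, 1001-*, 101-0*, 1010-*, 11-10*, 110-0*, 1101-*
[col 2] --101, -010-, -10-0, 0--01, 0-10-, 01-0-, 1--10, 1-0-0, 1-01-, 10--0
Prime implicants: --101, -010-, -10-0, 0--01, 0-10-, 001-1, 01-0-, 1--10, 1-0-0, 1-01-, 10--0

NONE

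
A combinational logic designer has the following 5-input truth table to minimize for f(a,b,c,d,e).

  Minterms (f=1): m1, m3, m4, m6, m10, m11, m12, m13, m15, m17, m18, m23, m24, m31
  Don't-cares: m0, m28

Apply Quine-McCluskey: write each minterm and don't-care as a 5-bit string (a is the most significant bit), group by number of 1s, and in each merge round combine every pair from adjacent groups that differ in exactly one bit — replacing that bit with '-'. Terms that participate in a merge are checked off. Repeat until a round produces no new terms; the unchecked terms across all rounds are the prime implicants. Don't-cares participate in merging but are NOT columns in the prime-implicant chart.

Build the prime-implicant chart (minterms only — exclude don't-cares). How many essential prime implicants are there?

6

Round 0: 00000✓ 00001✓ 00011✓ 00100✓ 00110✓ 01010✓ 01011✓ 01100✓ 01101✓ 01111✓ 10001✓ 10010 10111✓ 11000✓ 11100✓ 11111✓
Round 1: -0001 -1100 -1111 0-011 0-100 00-00 000-1 0000- 001-0 01-11 0101- 011-1 0110- 1-111 11-00
PIs = {-0001, -1100, -1111, 0-011, 0-100, 00-00, 000-1, 0000-, 001-0, 01-11, 0101-, 011-1, 0110-, 1-111, 10010, 11-00}
Coverage chart:
  m1: -0001,000-1,0000-
  m3: 0-011,000-1
  m4: 0-100,00-00,001-0
  m6: 001-0 ←essential
  m10: 0101- ←essential
  m11: 0-011,01-11,0101-
  m12: -1100,0-100,0110-
  m13: 011-1,0110-
  m15: -1111,01-11,011-1
  m17: -0001 ←essential
  m18: 10010 ←essential
  m23: 1-111 ←essential
  m24: 11-00 ←essential
  m31: -1111,1-111
Essential: -0001, 001-0, 0101-, 1-111, 10010, 11-00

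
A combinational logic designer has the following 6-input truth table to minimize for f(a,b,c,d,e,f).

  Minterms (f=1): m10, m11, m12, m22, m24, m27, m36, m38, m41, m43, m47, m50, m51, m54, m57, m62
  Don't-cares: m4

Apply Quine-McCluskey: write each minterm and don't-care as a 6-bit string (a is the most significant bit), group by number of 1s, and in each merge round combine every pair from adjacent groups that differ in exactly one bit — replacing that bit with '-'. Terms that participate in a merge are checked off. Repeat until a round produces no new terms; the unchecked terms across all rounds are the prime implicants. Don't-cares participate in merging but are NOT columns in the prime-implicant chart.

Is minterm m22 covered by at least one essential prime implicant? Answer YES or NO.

[col 0] 000100*, 001010*, 001011*, 001100*, 010110*, 011000, 011011*, 100100*, 100110*, 101001*, 101011*, 101111*, 110010*, 110011*, 110110*, 111001*, 111110*
[col 1] -00100, -01011, -10110, 0-1011, 00-100, 00101-, 1-0110, 1-1001, 1001-0, 101-11, 1010-1, 11-110, 110-10, 11001-
Prime implicants: -00100, -01011, -10110, 0-1011, 00-100, 00101-, 011000, 1-0110, 1-1001, 1001-0, 101-11, 1010-1, 11-110, 110-10, 11001-
PI chart (minterm → PIs covering it):
  10 | 00101-  (sole → essential)
  11 | -01011,0-1011,00101-
  12 | 00-100  (sole → essential)
  22 | -10110  (sole → essential)
  24 | 011000  (sole → essential)
  27 | 0-1011  (sole → essential)
  36 | -00100,1001-0
  38 | 1-0110,1001-0
  41 | 1-1001,1010-1
  43 | -01011,101-11,1010-1
  47 | 101-11  (sole → essential)
  50 | 110-10,11001-
  51 | 11001-  (sole → essential)
  54 | -10110,1-0110,11-110,110-10
  57 | 1-1001  (sole → essential)
  62 | 11-110  (sole → essential)
Essential prime implicants: -10110, 0-1011, 00-100, 00101-, 011000, 1-1001, 101-11, 11-110, 11001-

YES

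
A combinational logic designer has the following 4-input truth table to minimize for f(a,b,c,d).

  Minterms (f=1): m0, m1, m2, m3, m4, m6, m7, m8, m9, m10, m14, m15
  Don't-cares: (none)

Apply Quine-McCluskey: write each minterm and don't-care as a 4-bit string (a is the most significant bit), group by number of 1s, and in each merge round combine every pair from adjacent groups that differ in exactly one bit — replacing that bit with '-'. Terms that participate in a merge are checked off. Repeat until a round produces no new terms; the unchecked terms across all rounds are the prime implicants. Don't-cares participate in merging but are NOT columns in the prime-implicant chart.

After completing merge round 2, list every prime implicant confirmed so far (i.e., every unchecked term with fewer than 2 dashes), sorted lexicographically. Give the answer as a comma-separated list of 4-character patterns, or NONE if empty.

size-2^0 implicants → 0000(✓)  0001(✓)  0010(✓)  0011(✓)  0100(✓)  0110(✓)  0111(✓)  1000(✓)  1001(✓)  1010(✓)  1110(✓)  1111(✓)
size-2^1 implicants → -000(✓)  -001(✓)  -010(✓)  -110(✓)  -111(✓)  0-00(✓)  0-10(✓)  0-11(✓)  00-0(✓)  00-1(✓)  000-(✓)  001-(✓)  01-0(✓)  011-(✓)  1-10(✓)  10-0(✓)  100-(✓)  111-(✓)
size-2^2 implicants → --10  -0-0  -00-  -11-  0--0  0-1-  00--
Unchecked terms (primes): --10, -0-0, -00-, -11-, 0--0, 0-1-, 00--

NONE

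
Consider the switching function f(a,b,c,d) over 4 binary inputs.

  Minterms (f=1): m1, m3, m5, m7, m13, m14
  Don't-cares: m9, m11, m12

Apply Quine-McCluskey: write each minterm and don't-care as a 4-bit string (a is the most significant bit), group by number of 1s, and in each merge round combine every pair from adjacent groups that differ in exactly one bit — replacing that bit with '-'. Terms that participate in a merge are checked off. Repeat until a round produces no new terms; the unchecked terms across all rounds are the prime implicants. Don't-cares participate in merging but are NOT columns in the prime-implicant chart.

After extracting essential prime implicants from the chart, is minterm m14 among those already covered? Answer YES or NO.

[col 0] 0001*, 0011*, 0101*, 0111*, 1001*, 1011*, 1100*, 1101*, 1110*
[col 1] -001*, -011*, -101*, 0-01*, 0-11*, 00-1*, 01-1*, 1-01*, 10-1*, 11-0, 110-
[col 2] --01, -0-1, 0--1
Prime implicants: --01, -0-1, 0--1, 11-0, 110-
PI chart (minterm → PIs covering it):
  1 | --01,-0-1,0--1
  3 | -0-1,0--1
  5 | --01,0--1
  7 | 0--1  (sole → essential)
  13 | --01,110-
  14 | 11-0  (sole → essential)
Essential prime implicants: 0--1, 11-0

YES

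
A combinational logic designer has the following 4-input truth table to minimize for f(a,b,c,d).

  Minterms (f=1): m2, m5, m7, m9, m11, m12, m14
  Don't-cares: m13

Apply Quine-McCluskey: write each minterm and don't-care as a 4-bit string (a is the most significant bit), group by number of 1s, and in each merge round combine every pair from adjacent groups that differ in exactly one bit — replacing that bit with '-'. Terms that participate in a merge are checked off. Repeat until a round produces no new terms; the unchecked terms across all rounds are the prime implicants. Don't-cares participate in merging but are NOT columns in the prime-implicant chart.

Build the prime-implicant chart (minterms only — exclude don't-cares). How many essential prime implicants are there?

4

Round 0: 0010 0101✓ 0111✓ 1001✓ 1011✓ 1100✓ 1101✓ 1110✓
Round 1: -101 01-1 1-01 10-1 11-0 110-
PIs = {-101, 0010, 01-1, 1-01, 10-1, 11-0, 110-}
Coverage chart:
  m2: 0010 ←essential
  m5: -101,01-1
  m7: 01-1 ←essential
  m9: 1-01,10-1
  m11: 10-1 ←essential
  m12: 11-0,110-
  m14: 11-0 ←essential
Essential: 0010, 01-1, 10-1, 11-0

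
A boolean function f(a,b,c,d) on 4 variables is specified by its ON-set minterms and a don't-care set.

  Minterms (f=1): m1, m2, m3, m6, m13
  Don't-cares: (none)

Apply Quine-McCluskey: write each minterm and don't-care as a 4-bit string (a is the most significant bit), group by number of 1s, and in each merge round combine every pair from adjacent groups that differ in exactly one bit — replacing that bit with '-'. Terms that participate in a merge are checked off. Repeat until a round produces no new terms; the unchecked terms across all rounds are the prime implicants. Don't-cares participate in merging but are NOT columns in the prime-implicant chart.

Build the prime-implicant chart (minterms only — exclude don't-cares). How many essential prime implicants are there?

Round 0: 0001✓ 0010✓ 0011✓ 0110✓ 1101
Round 1: 0-10 00-1 001-
PIs = {0-10, 00-1, 001-, 1101}
Coverage chart:
  m1: 00-1 ←essential
  m2: 0-10,001-
  m3: 00-1,001-
  m6: 0-10 ←essential
  m13: 1101 ←essential
Essential: 0-10, 00-1, 1101

3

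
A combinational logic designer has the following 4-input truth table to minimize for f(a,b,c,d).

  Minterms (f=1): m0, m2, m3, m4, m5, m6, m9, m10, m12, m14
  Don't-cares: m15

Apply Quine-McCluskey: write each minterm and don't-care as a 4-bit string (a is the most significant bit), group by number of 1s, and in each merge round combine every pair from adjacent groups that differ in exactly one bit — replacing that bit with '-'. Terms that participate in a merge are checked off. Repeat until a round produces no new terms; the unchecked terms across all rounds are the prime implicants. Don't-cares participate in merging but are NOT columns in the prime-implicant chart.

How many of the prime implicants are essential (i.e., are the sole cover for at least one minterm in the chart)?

[col 0] 0000*, 0010*, 0011*, 0100*, 0101*, 0110*, 1001, 1010*, 1100*, 1110*, 1111*
[col 1] -010*, -100*, -110*, 0-00*, 0-10*, 00-0*, 001-, 01-0*, 010-, 1-10*, 11-0*, 111-
[col 2] --10, -1-0, 0--0
Prime implicants: --10, -1-0, 0--0, 001-, 010-, 1001, 111-
PI chart (minterm → PIs covering it):
  0 | 0--0  (sole → essential)
  2 | --10,0--0,001-
  3 | 001-  (sole → essential)
  4 | -1-0,0--0,010-
  5 | 010-  (sole → essential)
  6 | --10,-1-0,0--0
  9 | 1001  (sole → essential)
  10 | --10  (sole → essential)
  12 | -1-0  (sole → essential)
  14 | --10,-1-0,111-
Essential prime implicants: --10, -1-0, 0--0, 001-, 010-, 1001

6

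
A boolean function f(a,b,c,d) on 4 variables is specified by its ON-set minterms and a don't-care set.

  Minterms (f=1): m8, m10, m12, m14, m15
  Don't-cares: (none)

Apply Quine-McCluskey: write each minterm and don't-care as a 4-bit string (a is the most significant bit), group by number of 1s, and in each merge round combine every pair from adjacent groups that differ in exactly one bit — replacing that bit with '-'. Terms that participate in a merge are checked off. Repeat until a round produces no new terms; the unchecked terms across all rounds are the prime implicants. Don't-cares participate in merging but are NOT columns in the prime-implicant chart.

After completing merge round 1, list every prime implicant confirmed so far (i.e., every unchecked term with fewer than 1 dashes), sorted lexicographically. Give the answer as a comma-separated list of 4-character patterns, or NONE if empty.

NONE

[col 0] 1000*, 1010*, 1100*, 1110*, 1111*
[col 1] 1-00*, 1-10*, 10-0*, 11-0*, 111-
[col 2] 1--0
Prime implicants: 1--0, 111-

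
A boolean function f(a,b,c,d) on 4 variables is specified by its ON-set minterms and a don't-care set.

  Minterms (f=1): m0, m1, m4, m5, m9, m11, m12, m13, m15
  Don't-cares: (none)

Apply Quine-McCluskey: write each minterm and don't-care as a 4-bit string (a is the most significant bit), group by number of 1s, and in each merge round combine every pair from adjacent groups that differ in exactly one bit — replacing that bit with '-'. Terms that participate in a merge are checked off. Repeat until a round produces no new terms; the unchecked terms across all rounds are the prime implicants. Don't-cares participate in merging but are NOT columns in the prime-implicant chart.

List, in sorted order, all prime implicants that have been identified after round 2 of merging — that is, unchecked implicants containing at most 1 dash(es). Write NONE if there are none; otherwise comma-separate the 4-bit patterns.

[col 0] 0000*, 0001*, 0100*, 0101*, 1001*, 1011*, 1100*, 1101*, 1111*
[col 1] -001*, -100*, -101*, 0-00*, 0-01*, 000-*, 010-*, 1-01*, 1-11*, 10-1*, 11-1*, 110-*
[col 2] --01, -10-, 0-0-, 1--1
Prime implicants: --01, -10-, 0-0-, 1--1

NONE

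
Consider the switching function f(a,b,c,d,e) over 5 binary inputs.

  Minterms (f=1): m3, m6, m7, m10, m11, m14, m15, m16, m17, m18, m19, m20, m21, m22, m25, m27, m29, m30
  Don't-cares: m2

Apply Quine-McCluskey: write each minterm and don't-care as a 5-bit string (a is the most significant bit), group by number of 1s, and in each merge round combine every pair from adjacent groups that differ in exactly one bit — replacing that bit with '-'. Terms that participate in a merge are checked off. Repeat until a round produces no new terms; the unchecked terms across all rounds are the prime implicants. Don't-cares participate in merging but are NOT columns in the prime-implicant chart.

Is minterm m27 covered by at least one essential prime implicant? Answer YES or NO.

[col 0] 00010*, 00011*, 00110*, 00111*, 01010*, 01011*, 01110*, 01111*, 10000*, 10001*, 10010*, 10011*, 10100*, 10101*, 10110*, 11001*, 11011*, 11101*, 11110*
[col 1] -0010*, -0011*, -0110*, -1011*, -1110*, 0-010*, 0-011*, 0-110*, 0-111*, 00-10*, 00-11*, 0001-*, 0011-*, 01-10*, 01-11*, 0101-*, 0111-*, 1-001*, 1-011*, 1-101*, 1-110*, 10-00*, 10-01*, 10-10*, 100-0*, 100-1*, 1000-*, 1001-*, 101-0*, 1010-*, 11-01*, 110-1*
[col 2] --011, --110, -0-10, -001-, 0--10*, 0--11*, 0-01-*, 0-11-*, 00-1-*, 01-1-*, 1--01, 1-0-1, 10--0, 10-0-, 100--
[col 3] 0--1-
Prime implicants: --011, --110, -0-10, -001-, 0--1-, 1--01, 1-0-1, 10--0, 10-0-, 100--
PI chart (minterm → PIs covering it):
  3 | --011,-001-,0--1-
  6 | --110,-0-10,0--1-
  7 | 0--1-  (sole → essential)
  10 | 0--1-  (sole → essential)
  11 | --011,0--1-
  14 | --110,0--1-
  15 | 0--1-  (sole → essential)
  16 | 10--0,10-0-,100--
  17 | 1--01,1-0-1,10-0-,100--
  18 | -0-10,-001-,10--0,100--
  19 | --011,-001-,1-0-1,100--
  20 | 10--0,10-0-
  21 | 1--01,10-0-
  22 | --110,-0-10,10--0
  25 | 1--01,1-0-1
  27 | --011,1-0-1
  29 | 1--01  (sole → essential)
  30 | --110  (sole → essential)
Essential prime implicants: --110, 0--1-, 1--01

NO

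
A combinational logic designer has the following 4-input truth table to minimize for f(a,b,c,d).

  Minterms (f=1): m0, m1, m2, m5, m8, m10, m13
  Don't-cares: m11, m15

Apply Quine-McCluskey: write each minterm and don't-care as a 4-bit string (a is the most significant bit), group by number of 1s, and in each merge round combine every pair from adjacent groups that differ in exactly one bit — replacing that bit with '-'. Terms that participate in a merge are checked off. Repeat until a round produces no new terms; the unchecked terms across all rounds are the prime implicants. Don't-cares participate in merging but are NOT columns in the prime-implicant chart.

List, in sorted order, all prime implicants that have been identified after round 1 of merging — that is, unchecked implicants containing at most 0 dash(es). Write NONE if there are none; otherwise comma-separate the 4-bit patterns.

size-2^0 implicants → 0000(✓)  0001(✓)  0010(✓)  0101(✓)  1000(✓)  1010(✓)  1011(✓)  1101(✓)  1111(✓)
size-2^1 implicants → -000(✓)  -010(✓)  -101  0-01  00-0(✓)  000-  1-11  10-0(✓)  101-  11-1
size-2^2 implicants → -0-0
Unchecked terms (primes): -0-0, -101, 0-01, 000-, 1-11, 101-, 11-1

NONE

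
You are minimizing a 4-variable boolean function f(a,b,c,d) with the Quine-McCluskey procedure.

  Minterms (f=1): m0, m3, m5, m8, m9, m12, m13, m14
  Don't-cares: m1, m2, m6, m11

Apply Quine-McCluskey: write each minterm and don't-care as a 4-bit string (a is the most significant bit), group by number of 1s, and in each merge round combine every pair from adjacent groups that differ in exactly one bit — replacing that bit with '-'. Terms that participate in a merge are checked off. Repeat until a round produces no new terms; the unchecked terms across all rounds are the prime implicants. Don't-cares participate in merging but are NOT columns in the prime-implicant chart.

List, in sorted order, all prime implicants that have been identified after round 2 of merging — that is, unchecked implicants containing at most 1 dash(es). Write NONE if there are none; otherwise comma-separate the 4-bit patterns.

-110, 0-10, 11-0

size-2^0 implicants → 0000(✓)  0001(✓)  0010(✓)  0011(✓)  0101(✓)  0110(✓)  1000(✓)  1001(✓)  1011(✓)  1100(✓)  1101(✓)  1110(✓)
size-2^1 implicants → -000(✓)  -001(✓)  -011(✓)  -101(✓)  -110  0-01(✓)  0-10  00-0(✓)  00-1(✓)  000-(✓)  001-(✓)  1-00(✓)  1-01(✓)  10-1(✓)  100-(✓)  11-0  110-(✓)
size-2^2 implicants → --01  -0-1  -00-  00--  1-0-
Unchecked terms (primes): --01, -0-1, -00-, -110, 0-10, 00--, 1-0-, 11-0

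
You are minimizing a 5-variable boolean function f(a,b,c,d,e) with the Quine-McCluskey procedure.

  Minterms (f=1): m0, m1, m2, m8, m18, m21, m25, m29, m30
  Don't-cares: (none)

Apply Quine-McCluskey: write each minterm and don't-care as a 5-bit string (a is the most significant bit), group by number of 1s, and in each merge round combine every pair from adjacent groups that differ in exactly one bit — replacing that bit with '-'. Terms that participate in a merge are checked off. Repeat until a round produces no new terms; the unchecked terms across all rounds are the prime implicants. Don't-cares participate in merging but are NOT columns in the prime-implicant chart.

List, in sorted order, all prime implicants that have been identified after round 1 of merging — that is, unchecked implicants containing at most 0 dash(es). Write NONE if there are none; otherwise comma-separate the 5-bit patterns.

size-2^0 implicants → 00000(✓)  00001(✓)  00010(✓)  01000(✓)  10010(✓)  10101(✓)  11001(✓)  11101(✓)  11110
size-2^1 implicants → -0010  0-000  000-0  0000-  1-101  11-01
Unchecked terms (primes): -0010, 0-000, 000-0, 0000-, 1-101, 11-01, 11110

11110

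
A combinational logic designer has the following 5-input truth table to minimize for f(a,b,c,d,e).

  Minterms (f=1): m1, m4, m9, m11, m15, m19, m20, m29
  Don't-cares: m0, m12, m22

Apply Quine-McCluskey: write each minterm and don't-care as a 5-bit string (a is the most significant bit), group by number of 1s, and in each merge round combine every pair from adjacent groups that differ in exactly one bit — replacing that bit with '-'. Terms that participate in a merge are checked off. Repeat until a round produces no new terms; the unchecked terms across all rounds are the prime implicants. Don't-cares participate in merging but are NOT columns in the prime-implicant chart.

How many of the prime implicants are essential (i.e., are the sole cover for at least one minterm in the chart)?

Round 0: 00000✓ 00001✓ 00100✓ 01001✓ 01011✓ 01100✓ 01111✓ 10011 10100✓ 10110✓ 11101
Round 1: -0100 0-001 0-100 00-00 0000- 01-11 010-1 101-0
PIs = {-0100, 0-001, 0-100, 00-00, 0000-, 01-11, 010-1, 10011, 101-0, 11101}
Coverage chart:
  m1: 0-001,0000-
  m4: -0100,0-100,00-00
  m9: 0-001,010-1
  m11: 01-11,010-1
  m15: 01-11 ←essential
  m19: 10011 ←essential
  m20: -0100,101-0
  m29: 11101 ←essential
Essential: 01-11, 10011, 11101

3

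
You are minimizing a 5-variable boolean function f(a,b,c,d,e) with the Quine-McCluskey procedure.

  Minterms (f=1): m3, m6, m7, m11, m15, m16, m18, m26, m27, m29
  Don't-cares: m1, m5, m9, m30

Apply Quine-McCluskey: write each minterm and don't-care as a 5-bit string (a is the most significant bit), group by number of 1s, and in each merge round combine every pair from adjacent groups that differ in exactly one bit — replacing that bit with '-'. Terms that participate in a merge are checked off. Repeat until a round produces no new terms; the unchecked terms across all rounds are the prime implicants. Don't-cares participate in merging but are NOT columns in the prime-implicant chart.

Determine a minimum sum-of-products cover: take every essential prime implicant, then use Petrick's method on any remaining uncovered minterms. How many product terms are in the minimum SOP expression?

5

Round 0: 00001✓ 00011✓ 00101✓ 00110✓ 00111✓ 01001✓ 01011✓ 01111✓ 10000✓ 10010✓ 11010✓ 11011✓ 11101 11110✓
Round 1: -1011 0-001✓ 0-011✓ 0-111✓ 00-01✓ 00-11✓ 000-1✓ 001-1✓ 0011- 01-11✓ 010-1✓ 1-010 100-0 11-10 1101-
Round 2: 0--11 0-0-1 00--1
PIs = {-1011, 0--11, 0-0-1, 00--1, 0011-, 1-010, 100-0, 11-10, 1101-, 11101}
Coverage chart:
  m3: 0--11,0-0-1,00--1
  m6: 0011- ←essential
  m7: 0--11,00--1,0011-
  m11: -1011,0--11,0-0-1
  m15: 0--11 ←essential
  m16: 100-0 ←essential
  m18: 1-010,100-0
  m26: 1-010,11-10,1101-
  m27: -1011,1101-
  m29: 11101 ←essential
Essential: 0--11, 0011-, 100-0, 11101
Petrick residual → 1101-
Min cover (5 terms): a'de + a'b'cd + ab'c'e' + abc'd + abcd'e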